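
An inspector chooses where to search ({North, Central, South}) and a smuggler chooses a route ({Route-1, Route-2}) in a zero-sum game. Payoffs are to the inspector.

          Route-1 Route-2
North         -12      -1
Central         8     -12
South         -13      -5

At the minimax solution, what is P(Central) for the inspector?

Row minima: North → -12, Central → -12, South → -13; maximin = -12.
Column maxima: Route-1 → 8, Route-2 → -1; minimax = -1.
-12 ≠ -1, so there is no saddle point; optimal play is mixed.
South is strictly dominated by North, so the inspector never plays it.
On the remaining 2×2 (North, Central vs Route-1, Route-2):
Let the inspector play North with probability p. Expected payoff against Route-1: (-12)p + 8(1−p) = −20p + 8; against Route-2: (-1)p + (-12)(1−p) = 11p − 12.
Setting these equal: −20p + 8 = 11p − 12 ⇒ −31p = -20 ⇒ p = 20/31, and the value is (-20)·(20/31) + 8 = -152/31.
For the smuggler: with q = P(Route-1), equating North's and Central's payoffs gives −11q − 1 = 20q − 12 ⇒ q = 11/31.

11/31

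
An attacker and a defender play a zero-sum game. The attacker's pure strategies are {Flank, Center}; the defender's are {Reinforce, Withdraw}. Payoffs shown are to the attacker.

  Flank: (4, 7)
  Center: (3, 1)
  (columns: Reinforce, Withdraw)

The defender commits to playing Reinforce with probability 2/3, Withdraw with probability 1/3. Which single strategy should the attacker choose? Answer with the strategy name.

Expected payoff of Flank: (2/3)·4 + (1/3)·7 = 5.
Expected payoff of Center: (2/3)·3 + (1/3)·1 = 7/3.
The largest is 5, so the attacker's best response is Flank.

Flank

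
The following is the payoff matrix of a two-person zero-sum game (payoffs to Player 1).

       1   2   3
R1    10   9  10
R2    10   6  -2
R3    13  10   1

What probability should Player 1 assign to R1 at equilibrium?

9/10

Row minima: R1 → 9, R2 → -2, R3 → 1; maximin = 9.
Column maxima: 1 → 13, 2 → 10, 3 → 10; minimax = 10.
9 ≠ 10, so there is no saddle point; optimal play is mixed.
R2 is strictly dominated by R3, so Player 1 never plays it.
1 is strictly dominated by 2 (it gives Player 1 strictly more in every row), so Player 2 never plays it.
On the remaining 2×2 (R1, R3 vs 2, 3):
Let Player 1 play R1 with probability p. Expected payoff against 2: 9p + 10(1−p) = −p + 10; against 3: 10p + 1(1−p) = 9p + 1.
Setting these equal: −p + 10 = 9p + 1 ⇒ −10p = -9 ⇒ p = 9/10, and the value is (-1)·(9/10) + 10 = 91/10.
For Player 2: with q = P(2), equating R1's and R3's payoffs gives −q + 10 = 9q + 1 ⇒ q = 9/10.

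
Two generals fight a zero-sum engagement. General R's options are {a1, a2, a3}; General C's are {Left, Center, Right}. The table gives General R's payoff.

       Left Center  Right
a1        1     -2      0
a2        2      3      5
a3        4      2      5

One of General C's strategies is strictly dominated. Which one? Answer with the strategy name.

Right

Center holds General R's payoff strictly below Right in every row: -2 < 0, 3 < 5, 2 < 5.
So Right is strictly dominated for General C.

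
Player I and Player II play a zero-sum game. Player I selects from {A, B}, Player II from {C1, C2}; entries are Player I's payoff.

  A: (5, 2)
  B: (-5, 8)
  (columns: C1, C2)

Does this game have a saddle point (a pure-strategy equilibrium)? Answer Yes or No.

Row minima: A → 2, B → -5; maximin = 2.
Column maxima: C1 → 5, C2 → 8; minimax = 5.
2 ≠ 5, so no pure-strategy equilibrium exists.

No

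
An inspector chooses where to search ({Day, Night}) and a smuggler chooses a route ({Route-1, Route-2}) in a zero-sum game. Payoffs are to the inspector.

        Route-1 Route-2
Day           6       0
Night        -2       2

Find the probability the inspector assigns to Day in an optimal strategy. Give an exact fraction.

Row minima: Day → 0, Night → -2; maximin = 0.
Column maxima: Route-1 → 6, Route-2 → 2; minimax = 2.
0 ≠ 2, so there is no saddle point; optimal play is mixed.
Let the inspector play Day with probability p. Expected payoff against Route-1: 6p + (-2)(1−p) = 8p − 2; against Route-2: 0p + 2(1−p) = −2p + 2.
Setting these equal: 8p − 2 = −2p + 2 ⇒ 10p = 4 ⇒ p = 2/5, and the value is (8)·(2/5) − 2 = 6/5.
For the smuggler: with q = P(Route-1), equating Day's and Night's payoffs gives 6q = −4q + 2 ⇒ q = 1/5.

2/5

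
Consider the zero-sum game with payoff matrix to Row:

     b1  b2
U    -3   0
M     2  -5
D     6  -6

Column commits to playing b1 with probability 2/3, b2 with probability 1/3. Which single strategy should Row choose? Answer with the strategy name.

D

Expected payoff of U: (2/3)·(-3) + (1/3)·0 = -2.
Expected payoff of M: (2/3)·2 + (1/3)·(-5) = -1/3.
Expected payoff of D: (2/3)·6 + (1/3)·(-6) = 2.
The largest is 2, so Row's best response is D.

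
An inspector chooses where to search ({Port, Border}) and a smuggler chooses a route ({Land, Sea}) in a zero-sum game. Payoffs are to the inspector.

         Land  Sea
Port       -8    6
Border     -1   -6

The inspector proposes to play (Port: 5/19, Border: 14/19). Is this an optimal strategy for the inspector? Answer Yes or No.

Yes

Against Land this mix gives (5/19)·(-8) + (14/19)·(-1) = -54/19.
Against Sea this mix gives (5/19)·6 + (14/19)·(-6) = -54/19.
All of the smuggler's active replies (Land, Sea) yield -54/19, and no column does worse for the inspector. The mix makes the smuggler indifferent and guarantees -54/19, so it is optimal.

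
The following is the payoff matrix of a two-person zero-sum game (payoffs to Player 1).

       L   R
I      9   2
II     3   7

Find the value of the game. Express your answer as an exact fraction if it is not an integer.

Row minima: I → 2, II → 3; maximin = 3.
Column maxima: L → 9, R → 7; minimax = 7.
3 ≠ 7, so there is no saddle point; optimal play is mixed.
Let Player 1 play I with probability p. Expected payoff against L: 9p + 3(1−p) = 6p + 3; against R: 2p + 7(1−p) = −5p + 7.
Setting these equal: 6p + 3 = −5p + 7 ⇒ 11p = 4 ⇒ p = 4/11, and the value is (6)·(4/11) + 3 = 57/11.
For Player 2: with q = P(L), equating I's and II's payoffs gives 7q + 2 = −4q + 7 ⇒ q = 5/11.

57/11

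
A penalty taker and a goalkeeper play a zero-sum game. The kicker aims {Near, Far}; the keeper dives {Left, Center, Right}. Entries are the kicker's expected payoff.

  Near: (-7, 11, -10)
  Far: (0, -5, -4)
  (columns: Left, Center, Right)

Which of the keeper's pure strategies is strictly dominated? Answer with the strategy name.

Left

Right holds the kicker's payoff strictly below Left in every row: -10 < -7, -4 < 0.
So Left is strictly dominated for the keeper.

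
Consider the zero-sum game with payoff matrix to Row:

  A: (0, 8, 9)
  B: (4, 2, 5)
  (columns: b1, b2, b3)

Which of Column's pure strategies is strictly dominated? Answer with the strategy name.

b3

b1 holds Row's payoff strictly below b3 in every row: 0 < 9, 4 < 5.
So b3 is strictly dominated for Column.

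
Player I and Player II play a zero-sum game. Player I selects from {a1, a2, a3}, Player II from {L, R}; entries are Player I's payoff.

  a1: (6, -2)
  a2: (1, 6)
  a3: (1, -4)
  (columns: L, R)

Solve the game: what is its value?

38/13

Row minima: a1 → -2, a2 → 1, a3 → -4; maximin = 1.
Column maxima: L → 6, R → 6; minimax = 6.
1 ≠ 6, so there is no saddle point; optimal play is mixed.
a3 is strictly dominated by a1, so Player I never plays it.
On the remaining 2×2 (a1, a2 vs L, R):
Let Player I play a1 with probability p. Expected payoff against L: 6p + 1(1−p) = 5p + 1; against R: (-2)p + 6(1−p) = −8p + 6.
Setting these equal: 5p + 1 = −8p + 6 ⇒ 13p = 5 ⇒ p = 5/13, and the value is (5)·(5/13) + 1 = 38/13.
For Player II: with q = P(L), equating a1's and a2's payoffs gives 8q − 2 = −5q + 6 ⇒ q = 8/13.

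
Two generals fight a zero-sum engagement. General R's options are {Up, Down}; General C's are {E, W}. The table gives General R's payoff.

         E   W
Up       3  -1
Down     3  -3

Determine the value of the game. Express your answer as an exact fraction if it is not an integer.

-1

Row minima: Up → -1, Down → -3; maximin = -1.
Column maxima: E → 3, W → -1; minimax = -1.
Since maximin = minimax = -1, there is a saddle point and the value is -1.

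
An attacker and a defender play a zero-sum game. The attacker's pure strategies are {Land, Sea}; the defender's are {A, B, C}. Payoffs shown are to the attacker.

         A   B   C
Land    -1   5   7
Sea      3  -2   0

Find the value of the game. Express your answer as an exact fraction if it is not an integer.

Row minima: Land → -1, Sea → -2; maximin = -1.
Column maxima: A → 3, B → 5, C → 7; minimax = 3.
-1 ≠ 3, so there is no saddle point; optimal play is mixed.
C is strictly dominated by B (it gives the attacker strictly more in every row), so the defender never plays it.
On the remaining 2×2 (Land, Sea vs A, B):
Let the attacker play Land with probability p. Expected payoff against A: (-1)p + 3(1−p) = −4p + 3; against B: 5p + (-2)(1−p) = 7p − 2.
Setting these equal: −4p + 3 = 7p − 2 ⇒ −11p = -5 ⇒ p = 5/11, and the value is (-4)·(5/11) + 3 = 13/11.
For the defender: with q = P(A), equating Land's and Sea's payoffs gives −6q + 5 = 5q − 2 ⇒ q = 7/11.

13/11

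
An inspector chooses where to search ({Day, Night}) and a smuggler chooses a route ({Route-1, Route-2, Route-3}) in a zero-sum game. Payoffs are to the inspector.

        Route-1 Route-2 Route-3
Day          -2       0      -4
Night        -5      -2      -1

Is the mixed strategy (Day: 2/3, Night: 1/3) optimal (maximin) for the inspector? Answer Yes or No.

Against Route-1 this mix gives (2/3)·(-2) + (1/3)·(-5) = -3.
Against Route-2 this mix gives (2/3)·0 + (1/3)·(-2) = -2/3.
Against Route-3 this mix gives (2/3)·(-4) + (1/3)·(-1) = -3.
All of the smuggler's active replies (Route-1, Route-3) yield -3, and no column does worse for the inspector. The mix makes the smuggler indifferent and guarantees -3, so it is optimal.

Yes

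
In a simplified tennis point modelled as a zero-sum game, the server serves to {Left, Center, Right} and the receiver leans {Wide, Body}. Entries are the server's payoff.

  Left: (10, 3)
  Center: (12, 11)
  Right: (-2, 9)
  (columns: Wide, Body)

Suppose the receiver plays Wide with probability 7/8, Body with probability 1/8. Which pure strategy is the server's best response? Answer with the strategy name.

Expected payoff of Left: (7/8)·10 + (1/8)·3 = 73/8.
Expected payoff of Center: (7/8)·12 + (1/8)·11 = 95/8.
Expected payoff of Right: (7/8)·(-2) + (1/8)·9 = -5/8.
The largest is 95/8, so the server's best response is Center.

Center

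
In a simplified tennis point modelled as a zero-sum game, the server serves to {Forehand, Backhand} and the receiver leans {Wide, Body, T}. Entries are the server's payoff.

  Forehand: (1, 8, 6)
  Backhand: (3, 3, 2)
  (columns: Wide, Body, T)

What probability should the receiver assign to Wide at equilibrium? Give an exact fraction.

Row minima: Forehand → 1, Backhand → 2; maximin = 2.
Column maxima: Wide → 3, Body → 8, T → 6; minimax = 3.
2 ≠ 3, so there is no saddle point; optimal play is mixed.
Body is strictly dominated by T (it gives the server strictly more in every row), so the receiver never plays it.
On the remaining 2×2 (Forehand, Backhand vs Wide, T):
Let the server play Forehand with probability p. Expected payoff against Wide: 1p + 3(1−p) = −2p + 3; against T: 6p + 2(1−p) = 4p + 2.
Setting these equal: −2p + 3 = 4p + 2 ⇒ −6p = -1 ⇒ p = 1/6, and the value is (-2)·(1/6) + 3 = 8/3.
For the receiver: with q = P(Wide), equating Forehand's and Backhand's payoffs gives −5q + 6 = q + 2 ⇒ q = 2/3.

2/3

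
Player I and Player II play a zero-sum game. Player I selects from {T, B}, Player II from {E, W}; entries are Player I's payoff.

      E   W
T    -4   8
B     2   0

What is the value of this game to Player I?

Row minima: T → -4, B → 0; maximin = 0.
Column maxima: E → 2, W → 8; minimax = 2.
0 ≠ 2, so there is no saddle point; optimal play is mixed.
Let Player I play T with probability p. Expected payoff against E: (-4)p + 2(1−p) = −6p + 2; against W: 8p + 0(1−p) = 8p.
Setting these equal: −6p + 2 = 8p ⇒ −14p = -2 ⇒ p = 1/7, and the value is (-6)·(1/7) + 2 = 8/7.
For Player II: with q = P(E), equating T's and B's payoffs gives −12q + 8 = 2q ⇒ q = 4/7.

8/7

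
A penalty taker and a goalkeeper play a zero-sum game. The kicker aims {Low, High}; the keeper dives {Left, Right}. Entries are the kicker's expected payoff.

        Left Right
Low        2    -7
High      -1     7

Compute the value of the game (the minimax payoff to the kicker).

7/17

Row minima: Low → -7, High → -1; maximin = -1.
Column maxima: Left → 2, Right → 7; minimax = 2.
-1 ≠ 2, so there is no saddle point; optimal play is mixed.
Let the kicker play Low with probability p. Expected payoff against Left: 2p + (-1)(1−p) = 3p − 1; against Right: (-7)p + 7(1−p) = −14p + 7.
Setting these equal: 3p − 1 = −14p + 7 ⇒ 17p = 8 ⇒ p = 8/17, and the value is (3)·(8/17) − 1 = 7/17.
For the keeper: with q = P(Left), equating Low's and High's payoffs gives 9q − 7 = −8q + 7 ⇒ q = 14/17.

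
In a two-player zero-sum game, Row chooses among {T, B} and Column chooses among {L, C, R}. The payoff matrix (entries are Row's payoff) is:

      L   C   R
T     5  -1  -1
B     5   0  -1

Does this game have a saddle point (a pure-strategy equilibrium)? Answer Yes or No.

Yes

Row minima: T → -1, B → -1; maximin = -1.
Column maxima: L → 5, C → 0, R → -1; minimax = -1.
maximin = minimax = -1, so a saddle point exists.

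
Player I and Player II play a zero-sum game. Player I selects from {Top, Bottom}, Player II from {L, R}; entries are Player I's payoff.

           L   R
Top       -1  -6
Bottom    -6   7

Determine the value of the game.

Row minima: Top → -6, Bottom → -6; maximin = -6.
Column maxima: L → -1, R → 7; minimax = -1.
-6 ≠ -1, so there is no saddle point; optimal play is mixed.
Let Player I play Top with probability p. Expected payoff against L: (-1)p + (-6)(1−p) = 5p − 6; against R: (-6)p + 7(1−p) = −13p + 7.
Setting these equal: 5p − 6 = −13p + 7 ⇒ 18p = 13 ⇒ p = 13/18, and the value is (5)·(13/18) − 6 = -43/18.
For Player II: with q = P(L), equating Top's and Bottom's payoffs gives 5q − 6 = −13q + 7 ⇒ q = 13/18.

-43/18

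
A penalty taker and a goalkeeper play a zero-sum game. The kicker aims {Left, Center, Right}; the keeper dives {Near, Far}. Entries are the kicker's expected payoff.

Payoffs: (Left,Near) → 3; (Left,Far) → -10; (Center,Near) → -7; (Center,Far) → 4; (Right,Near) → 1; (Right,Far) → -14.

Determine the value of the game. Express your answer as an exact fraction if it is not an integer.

Row minima: Left → -10, Center → -7, Right → -14; maximin = -7.
Column maxima: Near → 3, Far → 4; minimax = 3.
-7 ≠ 3, so there is no saddle point; optimal play is mixed.
Right is strictly dominated by Left, so the kicker never plays it.
On the remaining 2×2 (Left, Center vs Near, Far):
Let the kicker play Left with probability p. Expected payoff against Near: 3p + (-7)(1−p) = 10p − 7; against Far: (-10)p + 4(1−p) = −14p + 4.
Setting these equal: 10p − 7 = −14p + 4 ⇒ 24p = 11 ⇒ p = 11/24, and the value is (10)·(11/24) − 7 = -29/12.
For the keeper: with q = P(Near), equating Left's and Center's payoffs gives 13q − 10 = −11q + 4 ⇒ q = 7/12.

-29/12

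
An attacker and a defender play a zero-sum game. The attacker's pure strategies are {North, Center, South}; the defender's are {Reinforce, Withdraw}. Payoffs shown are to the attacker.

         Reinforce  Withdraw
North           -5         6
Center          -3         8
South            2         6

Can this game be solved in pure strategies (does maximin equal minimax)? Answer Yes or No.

Row minima: North → -5, Center → -3, South → 2; maximin = 2.
Column maxima: Reinforce → 2, Withdraw → 8; minimax = 2.
maximin = minimax = 2, so a saddle point exists.

Yes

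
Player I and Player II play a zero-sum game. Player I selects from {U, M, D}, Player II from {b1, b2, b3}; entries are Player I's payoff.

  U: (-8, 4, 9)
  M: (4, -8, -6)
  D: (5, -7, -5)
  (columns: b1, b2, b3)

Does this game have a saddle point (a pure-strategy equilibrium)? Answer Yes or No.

Row minima: U → -8, M → -8, D → -7; maximin = -7.
Column maxima: b1 → 5, b2 → 4, b3 → 9; minimax = 4.
-7 ≠ 4, so no pure-strategy equilibrium exists.

No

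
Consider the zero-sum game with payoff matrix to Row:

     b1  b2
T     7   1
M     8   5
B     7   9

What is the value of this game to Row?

Row minima: T → 1, M → 5, B → 7; maximin = 7.
Column maxima: b1 → 8, b2 → 9; minimax = 8.
7 ≠ 8, so there is no saddle point; optimal play is mixed.
T is strictly dominated by M, so Row never plays it.
On the remaining 2×2 (M, B vs b1, b2):
Let Row play M with probability p. Expected payoff against b1: 8p + 7(1−p) = p + 7; against b2: 5p + 9(1−p) = −4p + 9.
Setting these equal: p + 7 = −4p + 9 ⇒ 5p = 2 ⇒ p = 2/5, and the value is (1)·(2/5) + 7 = 37/5.
For Column: with q = P(b1), equating M's and B's payoffs gives 3q + 5 = −2q + 9 ⇒ q = 4/5.

37/5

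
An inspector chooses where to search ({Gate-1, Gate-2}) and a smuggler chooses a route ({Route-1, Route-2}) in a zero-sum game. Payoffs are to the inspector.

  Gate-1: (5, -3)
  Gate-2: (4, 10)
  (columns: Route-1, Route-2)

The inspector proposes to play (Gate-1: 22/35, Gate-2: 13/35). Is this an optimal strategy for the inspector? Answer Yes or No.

Against Route-1 this mix gives (22/35)·5 + (13/35)·4 = 162/35.
Against Route-2 this mix gives (22/35)·(-3) + (13/35)·10 = 64/35.
The smuggler will play Route-2, holding the inspector to 64/35. Shifting weight toward the row that does better against Route-2 would raise this floor (the equalizing mix achieves 31/7 against both Route-2 and Route-1), so the proposed strategy is not optimal.

No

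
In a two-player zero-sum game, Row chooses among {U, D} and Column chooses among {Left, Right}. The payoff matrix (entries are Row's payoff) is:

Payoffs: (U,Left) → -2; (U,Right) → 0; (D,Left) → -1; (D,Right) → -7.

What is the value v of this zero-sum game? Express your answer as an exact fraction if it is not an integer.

Row minima: U → -2, D → -7; maximin = -2.
Column maxima: Left → -1, Right → 0; minimax = -1.
-2 ≠ -1, so there is no saddle point; optimal play is mixed.
Let Row play U with probability p. Expected payoff against Left: (-2)p + (-1)(1−p) = −p − 1; against Right: 0p + (-7)(1−p) = 7p − 7.
Setting these equal: −p − 1 = 7p − 7 ⇒ −8p = -6 ⇒ p = 3/4, and the value is (-1)·(3/4) − 1 = -7/4.
For Column: with q = P(Left), equating U's and D's payoffs gives −2q = 6q − 7 ⇒ q = 7/8.

-7/4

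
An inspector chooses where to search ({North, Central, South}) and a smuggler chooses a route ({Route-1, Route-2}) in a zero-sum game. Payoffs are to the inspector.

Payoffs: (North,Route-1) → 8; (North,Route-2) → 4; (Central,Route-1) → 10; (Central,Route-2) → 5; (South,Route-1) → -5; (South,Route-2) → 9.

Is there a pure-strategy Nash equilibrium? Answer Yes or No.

Row minima: North → 4, Central → 5, South → -5; maximin = 5.
Column maxima: Route-1 → 10, Route-2 → 9; minimax = 9.
5 ≠ 9, so no pure-strategy equilibrium exists.

No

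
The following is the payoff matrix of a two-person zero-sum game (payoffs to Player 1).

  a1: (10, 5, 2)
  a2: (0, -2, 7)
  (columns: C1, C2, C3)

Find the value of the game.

13/4

Row minima: a1 → 2, a2 → -2; maximin = 2.
Column maxima: C1 → 10, C2 → 5, C3 → 7; minimax = 5.
2 ≠ 5, so there is no saddle point; optimal play is mixed.
C1 is strictly dominated by C2 (it gives Player 1 strictly more in every row), so Player 2 never plays it.
On the remaining 2×2 (a1, a2 vs C2, C3):
Let Player 1 play a1 with probability p. Expected payoff against C2: 5p + (-2)(1−p) = 7p − 2; against C3: 2p + 7(1−p) = −5p + 7.
Setting these equal: 7p − 2 = −5p + 7 ⇒ 12p = 9 ⇒ p = 3/4, and the value is (7)·(3/4) − 2 = 13/4.
For Player 2: with q = P(C2), equating a1's and a2's payoffs gives 3q + 2 = −9q + 7 ⇒ q = 5/12.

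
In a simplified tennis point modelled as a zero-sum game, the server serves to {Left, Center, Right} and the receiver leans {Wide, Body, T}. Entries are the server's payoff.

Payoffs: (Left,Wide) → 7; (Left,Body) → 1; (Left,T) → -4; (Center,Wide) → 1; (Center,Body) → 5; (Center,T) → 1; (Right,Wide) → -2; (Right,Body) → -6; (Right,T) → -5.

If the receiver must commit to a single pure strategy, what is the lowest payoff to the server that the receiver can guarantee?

1

Column maxima: Wide → 7, Body → 5, T → 1.
The smallest of these is 1.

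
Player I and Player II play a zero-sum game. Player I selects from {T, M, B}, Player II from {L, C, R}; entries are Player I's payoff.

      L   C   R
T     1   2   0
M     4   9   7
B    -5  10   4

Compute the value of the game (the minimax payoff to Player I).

Row minima: T → 0, M → 4, B → -5; maximin = 4.
Column maxima: L → 4, C → 10, R → 7; minimax = 4.
Since maximin = minimax = 4, there is a saddle point and the value is 4.

4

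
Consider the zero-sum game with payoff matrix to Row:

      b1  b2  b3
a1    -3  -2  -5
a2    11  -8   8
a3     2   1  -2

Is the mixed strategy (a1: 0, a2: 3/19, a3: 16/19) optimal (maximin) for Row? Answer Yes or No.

Yes

Against b1 this mix gives (3/19)·11 + (16/19)·2 = 65/19.
Against b2 this mix gives (3/19)·(-8) + (16/19)·1 = -8/19.
Against b3 this mix gives (3/19)·8 + (16/19)·(-2) = -8/19.
All of Column's active replies (b2, b3) yield -8/19, and no column does worse for Row. The mix makes Column indifferent and guarantees -8/19, so it is optimal.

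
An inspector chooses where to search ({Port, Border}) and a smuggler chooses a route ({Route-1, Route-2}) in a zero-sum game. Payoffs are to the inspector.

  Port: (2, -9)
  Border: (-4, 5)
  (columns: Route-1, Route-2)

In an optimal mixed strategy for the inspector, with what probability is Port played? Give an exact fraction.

9/20

Row minima: Port → -9, Border → -4; maximin = -4.
Column maxima: Route-1 → 2, Route-2 → 5; minimax = 2.
-4 ≠ 2, so there is no saddle point; optimal play is mixed.
Let the inspector play Port with probability p. Expected payoff against Route-1: 2p + (-4)(1−p) = 6p − 4; against Route-2: (-9)p + 5(1−p) = −14p + 5.
Setting these equal: 6p − 4 = −14p + 5 ⇒ 20p = 9 ⇒ p = 9/20, and the value is (6)·(9/20) − 4 = -13/10.
For the smuggler: with q = P(Route-1), equating Port's and Border's payoffs gives 11q − 9 = −9q + 5 ⇒ q = 7/10.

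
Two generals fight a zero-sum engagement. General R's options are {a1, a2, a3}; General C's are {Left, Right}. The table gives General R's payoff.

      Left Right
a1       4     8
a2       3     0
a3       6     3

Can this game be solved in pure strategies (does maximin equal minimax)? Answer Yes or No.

No

Row minima: a1 → 4, a2 → 0, a3 → 3; maximin = 4.
Column maxima: Left → 6, Right → 8; minimax = 6.
4 ≠ 6, so no pure-strategy equilibrium exists.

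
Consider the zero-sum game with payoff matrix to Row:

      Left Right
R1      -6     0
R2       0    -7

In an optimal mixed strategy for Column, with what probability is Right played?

Row minima: R1 → -6, R2 → -7; maximin = -6.
Column maxima: Left → 0, Right → 0; minimax = 0.
-6 ≠ 0, so there is no saddle point; optimal play is mixed.
Let Row play R1 with probability p. Expected payoff against Left: (-6)p + 0(1−p) = −6p; against Right: 0p + (-7)(1−p) = 7p − 7.
Setting these equal: −6p = 7p − 7 ⇒ −13p = -7 ⇒ p = 7/13, and the value is (-6)·(7/13) = -42/13.
For Column: with q = P(Left), equating R1's and R2's payoffs gives −6q = 7q − 7 ⇒ q = 7/13.

6/13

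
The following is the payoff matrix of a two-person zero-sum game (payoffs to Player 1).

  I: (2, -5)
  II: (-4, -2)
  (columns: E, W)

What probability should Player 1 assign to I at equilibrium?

2/9

Row minima: I → -5, II → -4; maximin = -4.
Column maxima: E → 2, W → -2; minimax = -2.
-4 ≠ -2, so there is no saddle point; optimal play is mixed.
Let Player 1 play I with probability p. Expected payoff against E: 2p + (-4)(1−p) = 6p − 4; against W: (-5)p + (-2)(1−p) = −3p − 2.
Setting these equal: 6p − 4 = −3p − 2 ⇒ 9p = 2 ⇒ p = 2/9, and the value is (6)·(2/9) − 4 = -8/3.
For Player 2: with q = P(E), equating I's and II's payoffs gives 7q − 5 = −2q − 2 ⇒ q = 1/3.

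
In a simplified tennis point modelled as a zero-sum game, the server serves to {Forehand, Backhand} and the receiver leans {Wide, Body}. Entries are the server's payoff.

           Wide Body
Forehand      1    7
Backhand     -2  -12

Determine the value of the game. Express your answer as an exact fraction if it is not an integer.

Row minima: Forehand → 1, Backhand → -12; maximin = 1.
Column maxima: Wide → 1, Body → 7; minimax = 1.
Since maximin = minimax = 1, there is a saddle point and the value is 1.

1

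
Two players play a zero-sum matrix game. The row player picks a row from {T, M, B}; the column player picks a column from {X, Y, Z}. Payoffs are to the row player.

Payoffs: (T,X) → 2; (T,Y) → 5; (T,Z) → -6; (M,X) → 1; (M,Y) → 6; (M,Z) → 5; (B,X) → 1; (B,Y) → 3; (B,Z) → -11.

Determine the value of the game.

4/3

Row minima: T → -6, M → 1, B → -11; maximin = 1.
Column maxima: X → 2, Y → 6, Z → 5; minimax = 2.
1 ≠ 2, so there is no saddle point; optimal play is mixed.
B is strictly dominated by T, so the row player never plays it.
Y is strictly dominated by X (it gives the row player strictly more in every row), so the column player never plays it.
On the remaining 2×2 (T, M vs X, Z):
Let the row player play T with probability p. Expected payoff against X: 2p + 1(1−p) = p + 1; against Z: (-6)p + 5(1−p) = −11p + 5.
Setting these equal: p + 1 = −11p + 5 ⇒ 12p = 4 ⇒ p = 1/3, and the value is (1)·(1/3) + 1 = 4/3.
For the column player: with q = P(X), equating T's and M's payoffs gives 8q − 6 = −4q + 5 ⇒ q = 11/12.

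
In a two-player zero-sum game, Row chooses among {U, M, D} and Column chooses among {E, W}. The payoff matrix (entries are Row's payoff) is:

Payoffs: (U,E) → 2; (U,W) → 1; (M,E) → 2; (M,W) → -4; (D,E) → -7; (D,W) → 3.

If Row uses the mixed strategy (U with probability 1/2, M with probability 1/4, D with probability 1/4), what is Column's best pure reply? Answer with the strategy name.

If Column plays E, Row's expected payoff is (1/2)·2 + (1/4)·2 + (1/4)·(-7) = -1/4.
If Column plays W, Row's expected payoff is (1/2)·1 + (1/4)·(-4) + (1/4)·3 = 1/4.
Column minimizes Row's payoff; the smallest is -1/4, so the best response is E.

E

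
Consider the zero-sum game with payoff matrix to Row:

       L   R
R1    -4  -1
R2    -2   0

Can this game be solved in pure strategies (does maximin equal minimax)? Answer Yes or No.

Yes

Row minima: R1 → -4, R2 → -2; maximin = -2.
Column maxima: L → -2, R → 0; minimax = -2.
maximin = minimax = -2, so a saddle point exists.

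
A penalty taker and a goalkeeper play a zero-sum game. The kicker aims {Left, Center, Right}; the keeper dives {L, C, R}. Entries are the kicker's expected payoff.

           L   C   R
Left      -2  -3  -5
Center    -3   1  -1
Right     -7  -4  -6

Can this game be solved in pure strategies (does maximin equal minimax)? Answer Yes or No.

No

Row minima: Left → -5, Center → -3, Right → -7; maximin = -3.
Column maxima: L → -2, C → 1, R → -1; minimax = -2.
-3 ≠ -2, so no pure-strategy equilibrium exists.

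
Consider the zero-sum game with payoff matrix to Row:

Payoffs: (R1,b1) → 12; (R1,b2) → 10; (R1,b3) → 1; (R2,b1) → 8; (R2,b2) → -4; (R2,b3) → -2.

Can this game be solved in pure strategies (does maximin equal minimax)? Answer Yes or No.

Yes

Row minima: R1 → 1, R2 → -4; maximin = 1.
Column maxima: b1 → 12, b2 → 10, b3 → 1; minimax = 1.
maximin = minimax = 1, so a saddle point exists.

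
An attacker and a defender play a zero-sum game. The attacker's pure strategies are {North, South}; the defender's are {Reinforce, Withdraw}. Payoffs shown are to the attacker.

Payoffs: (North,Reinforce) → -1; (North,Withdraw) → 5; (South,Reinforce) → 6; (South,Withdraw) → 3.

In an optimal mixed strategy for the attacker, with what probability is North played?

Row minima: North → -1, South → 3; maximin = 3.
Column maxima: Reinforce → 6, Withdraw → 5; minimax = 5.
3 ≠ 5, so there is no saddle point; optimal play is mixed.
Let the attacker play North with probability p. Expected payoff against Reinforce: (-1)p + 6(1−p) = −7p + 6; against Withdraw: 5p + 3(1−p) = 2p + 3.
Setting these equal: −7p + 6 = 2p + 3 ⇒ −9p = -3 ⇒ p = 1/3, and the value is (-7)·(1/3) + 6 = 11/3.
For the defender: with q = P(Reinforce), equating North's and South's payoffs gives −6q + 5 = 3q + 3 ⇒ q = 2/9.

1/3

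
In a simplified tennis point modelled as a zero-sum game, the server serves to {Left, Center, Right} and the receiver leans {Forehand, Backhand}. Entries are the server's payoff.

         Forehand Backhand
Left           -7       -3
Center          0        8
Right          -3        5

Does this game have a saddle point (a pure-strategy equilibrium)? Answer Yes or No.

Row minima: Left → -7, Center → 0, Right → -3; maximin = 0.
Column maxima: Forehand → 0, Backhand → 8; minimax = 0.
maximin = minimax = 0, so a saddle point exists.

Yes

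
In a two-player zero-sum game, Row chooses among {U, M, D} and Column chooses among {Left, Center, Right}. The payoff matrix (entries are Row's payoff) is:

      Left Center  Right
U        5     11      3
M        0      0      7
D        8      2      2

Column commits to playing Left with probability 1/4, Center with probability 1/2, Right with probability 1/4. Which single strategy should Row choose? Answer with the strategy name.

U

Expected payoff of U: (1/4)·5 + (1/2)·11 + (1/4)·3 = 15/2.
Expected payoff of M: (1/4)·0 + (1/2)·0 + (1/4)·7 = 7/4.
Expected payoff of D: (1/4)·8 + (1/2)·2 + (1/4)·2 = 7/2.
The largest is 15/2, so Row's best response is U.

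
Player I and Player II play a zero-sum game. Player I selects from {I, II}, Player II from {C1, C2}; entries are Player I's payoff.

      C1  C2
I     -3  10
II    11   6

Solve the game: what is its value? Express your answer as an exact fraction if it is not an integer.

Row minima: I → -3, II → 6; maximin = 6.
Column maxima: C1 → 11, C2 → 10; minimax = 10.
6 ≠ 10, so there is no saddle point; optimal play is mixed.
Let Player I play I with probability p. Expected payoff against C1: (-3)p + 11(1−p) = −14p + 11; against C2: 10p + 6(1−p) = 4p + 6.
Setting these equal: −14p + 11 = 4p + 6 ⇒ −18p = -5 ⇒ p = 5/18, and the value is (-14)·(5/18) + 11 = 64/9.
For Player II: with q = P(C1), equating I's and II's payoffs gives −13q + 10 = 5q + 6 ⇒ q = 2/9.

64/9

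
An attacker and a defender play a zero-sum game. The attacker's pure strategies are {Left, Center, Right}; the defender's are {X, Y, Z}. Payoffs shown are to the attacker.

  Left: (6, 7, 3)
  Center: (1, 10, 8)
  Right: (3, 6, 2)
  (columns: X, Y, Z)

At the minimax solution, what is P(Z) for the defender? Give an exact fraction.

1/2

Row minima: Left → 3, Center → 1, Right → 2; maximin = 3.
Column maxima: X → 6, Y → 10, Z → 8; minimax = 6.
3 ≠ 6, so there is no saddle point; optimal play is mixed.
Right is strictly dominated by Left, so the attacker never plays it.
Y is strictly dominated by X (it gives the attacker strictly more in every row), so the defender never plays it.
On the remaining 2×2 (Left, Center vs X, Z):
Let the attacker play Left with probability p. Expected payoff against X: 6p + 1(1−p) = 5p + 1; against Z: 3p + 8(1−p) = −5p + 8.
Setting these equal: 5p + 1 = −5p + 8 ⇒ 10p = 7 ⇒ p = 7/10, and the value is (5)·(7/10) + 1 = 9/2.
For the defender: with q = P(X), equating Left's and Center's payoffs gives 3q + 3 = −7q + 8 ⇒ q = 1/2.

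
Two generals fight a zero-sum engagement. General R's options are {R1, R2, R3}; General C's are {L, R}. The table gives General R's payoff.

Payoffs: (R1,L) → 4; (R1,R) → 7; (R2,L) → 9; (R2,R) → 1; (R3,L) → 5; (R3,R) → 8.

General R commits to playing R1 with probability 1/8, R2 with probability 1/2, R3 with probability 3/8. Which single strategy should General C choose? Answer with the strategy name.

If General C plays L, General R's expected payoff is (1/8)·4 + (1/2)·9 + (3/8)·5 = 55/8.
If General C plays R, General R's expected payoff is (1/8)·7 + (1/2)·1 + (3/8)·8 = 35/8.
General C minimizes General R's payoff; the smallest is 35/8, so the best response is R.

R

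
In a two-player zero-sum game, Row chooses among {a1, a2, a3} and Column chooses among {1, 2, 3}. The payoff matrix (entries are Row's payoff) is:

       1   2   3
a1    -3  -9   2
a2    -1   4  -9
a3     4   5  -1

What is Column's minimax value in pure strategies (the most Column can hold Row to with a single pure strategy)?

2

Column maxima: 1 → 4, 2 → 5, 3 → 2.
The smallest of these is 2.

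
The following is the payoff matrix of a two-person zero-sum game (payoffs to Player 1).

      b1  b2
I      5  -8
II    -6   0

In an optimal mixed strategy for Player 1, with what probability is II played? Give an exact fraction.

13/19

Row minima: I → -8, II → -6; maximin = -6.
Column maxima: b1 → 5, b2 → 0; minimax = 0.
-6 ≠ 0, so there is no saddle point; optimal play is mixed.
Let Player 1 play I with probability p. Expected payoff against b1: 5p + (-6)(1−p) = 11p − 6; against b2: (-8)p + 0(1−p) = −8p.
Setting these equal: 11p − 6 = −8p ⇒ 19p = 6 ⇒ p = 6/19, and the value is (11)·(6/19) − 6 = -48/19.
For Player 2: with q = P(b1), equating I's and II's payoffs gives 13q − 8 = −6q ⇒ q = 8/19.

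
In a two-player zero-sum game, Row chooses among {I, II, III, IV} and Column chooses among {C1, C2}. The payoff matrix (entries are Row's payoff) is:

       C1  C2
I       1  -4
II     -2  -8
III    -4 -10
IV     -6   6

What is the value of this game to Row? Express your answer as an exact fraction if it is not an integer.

Row minima: I → -4, II → -8, III → -10, IV → -6; maximin = -4.
Column maxima: C1 → 1, C2 → 6; minimax = 1.
-4 ≠ 1, so there is no saddle point; optimal play is mixed.
II is strictly dominated by I, so Row never plays it.
III is strictly dominated by I, so Row never plays it.
On the remaining 2×2 (I, IV vs C1, C2):
Let Row play I with probability p. Expected payoff against C1: 1p + (-6)(1−p) = 7p − 6; against C2: (-4)p + 6(1−p) = −10p + 6.
Setting these equal: 7p − 6 = −10p + 6 ⇒ 17p = 12 ⇒ p = 12/17, and the value is (7)·(12/17) − 6 = -18/17.
For Column: with q = P(C1), equating I's and IV's payoffs gives 5q − 4 = −12q + 6 ⇒ q = 10/17.

-18/17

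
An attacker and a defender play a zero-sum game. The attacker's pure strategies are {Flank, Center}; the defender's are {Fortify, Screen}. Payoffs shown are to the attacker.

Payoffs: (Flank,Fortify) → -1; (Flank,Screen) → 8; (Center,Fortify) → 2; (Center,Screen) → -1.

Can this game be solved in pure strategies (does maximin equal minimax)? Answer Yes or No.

Row minima: Flank → -1, Center → -1; maximin = -1.
Column maxima: Fortify → 2, Screen → 8; minimax = 2.
-1 ≠ 2, so no pure-strategy equilibrium exists.

No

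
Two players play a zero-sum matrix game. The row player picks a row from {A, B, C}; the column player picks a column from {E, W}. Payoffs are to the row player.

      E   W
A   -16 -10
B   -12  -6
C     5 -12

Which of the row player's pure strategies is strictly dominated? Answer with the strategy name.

A

B gives a strictly higher payoff than A against every column: -12 > -16, -6 > -10.
So A is strictly dominated and the row player never plays it.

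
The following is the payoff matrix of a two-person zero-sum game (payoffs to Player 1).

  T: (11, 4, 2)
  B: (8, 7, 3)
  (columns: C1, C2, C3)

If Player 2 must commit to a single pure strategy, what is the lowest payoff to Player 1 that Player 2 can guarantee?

3

Column maxima: C1 → 11, C2 → 7, C3 → 3.
The smallest of these is 3.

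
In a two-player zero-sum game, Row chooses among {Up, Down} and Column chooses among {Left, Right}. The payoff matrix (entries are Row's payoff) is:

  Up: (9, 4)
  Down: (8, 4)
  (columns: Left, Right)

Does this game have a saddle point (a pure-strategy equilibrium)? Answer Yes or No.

Row minima: Up → 4, Down → 4; maximin = 4.
Column maxima: Left → 9, Right → 4; minimax = 4.
maximin = minimax = 4, so a saddle point exists.

Yes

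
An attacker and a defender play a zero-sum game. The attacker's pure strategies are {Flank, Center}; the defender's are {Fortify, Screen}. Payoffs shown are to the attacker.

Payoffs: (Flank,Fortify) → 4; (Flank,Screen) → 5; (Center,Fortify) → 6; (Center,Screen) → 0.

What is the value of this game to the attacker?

30/7

Row minima: Flank → 4, Center → 0; maximin = 4.
Column maxima: Fortify → 6, Screen → 5; minimax = 5.
4 ≠ 5, so there is no saddle point; optimal play is mixed.
Let the attacker play Flank with probability p. Expected payoff against Fortify: 4p + 6(1−p) = −2p + 6; against Screen: 5p + 0(1−p) = 5p.
Setting these equal: −2p + 6 = 5p ⇒ −7p = -6 ⇒ p = 6/7, and the value is (-2)·(6/7) + 6 = 30/7.
For the defender: with q = P(Fortify), equating Flank's and Center's payoffs gives −q + 5 = 6q ⇒ q = 5/7.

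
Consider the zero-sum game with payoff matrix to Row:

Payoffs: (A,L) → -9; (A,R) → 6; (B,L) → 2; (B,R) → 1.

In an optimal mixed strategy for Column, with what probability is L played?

Row minima: A → -9, B → 1; maximin = 1.
Column maxima: L → 2, R → 6; minimax = 2.
1 ≠ 2, so there is no saddle point; optimal play is mixed.
Let Row play A with probability p. Expected payoff against L: (-9)p + 2(1−p) = −11p + 2; against R: 6p + 1(1−p) = 5p + 1.
Setting these equal: −11p + 2 = 5p + 1 ⇒ −16p = -1 ⇒ p = 1/16, and the value is (-11)·(1/16) + 2 = 21/16.
For Column: with q = P(L), equating A's and B's payoffs gives −15q + 6 = q + 1 ⇒ q = 5/16.

5/16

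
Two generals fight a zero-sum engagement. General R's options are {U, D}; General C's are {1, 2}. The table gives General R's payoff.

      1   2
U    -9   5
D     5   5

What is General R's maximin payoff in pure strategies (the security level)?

5

Row minima: U → -9, D → 5.
The best of these is 5.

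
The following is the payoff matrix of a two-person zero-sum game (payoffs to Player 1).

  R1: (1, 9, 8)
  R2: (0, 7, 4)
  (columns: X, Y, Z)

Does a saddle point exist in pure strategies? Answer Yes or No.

Row minima: R1 → 1, R2 → 0; maximin = 1.
Column maxima: X → 1, Y → 9, Z → 8; minimax = 1.
maximin = minimax = 1, so a saddle point exists.

Yes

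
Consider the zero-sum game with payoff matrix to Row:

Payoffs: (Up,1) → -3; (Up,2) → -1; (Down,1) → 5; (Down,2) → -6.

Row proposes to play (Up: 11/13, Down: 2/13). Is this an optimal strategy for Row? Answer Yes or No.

Yes

Against 1 this mix gives (11/13)·(-3) + (2/13)·5 = -23/13.
Against 2 this mix gives (11/13)·(-1) + (2/13)·(-6) = -23/13.
All of Column's active replies (1, 2) yield -23/13, and no column does worse for Row. The mix makes Column indifferent and guarantees -23/13, so it is optimal.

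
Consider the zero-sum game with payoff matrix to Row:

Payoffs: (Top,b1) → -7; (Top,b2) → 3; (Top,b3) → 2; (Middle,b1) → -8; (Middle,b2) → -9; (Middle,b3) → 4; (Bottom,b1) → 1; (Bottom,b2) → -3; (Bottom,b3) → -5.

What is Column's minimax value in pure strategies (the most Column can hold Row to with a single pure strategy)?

Column maxima: b1 → 1, b2 → 3, b3 → 4.
The smallest of these is 1.

1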